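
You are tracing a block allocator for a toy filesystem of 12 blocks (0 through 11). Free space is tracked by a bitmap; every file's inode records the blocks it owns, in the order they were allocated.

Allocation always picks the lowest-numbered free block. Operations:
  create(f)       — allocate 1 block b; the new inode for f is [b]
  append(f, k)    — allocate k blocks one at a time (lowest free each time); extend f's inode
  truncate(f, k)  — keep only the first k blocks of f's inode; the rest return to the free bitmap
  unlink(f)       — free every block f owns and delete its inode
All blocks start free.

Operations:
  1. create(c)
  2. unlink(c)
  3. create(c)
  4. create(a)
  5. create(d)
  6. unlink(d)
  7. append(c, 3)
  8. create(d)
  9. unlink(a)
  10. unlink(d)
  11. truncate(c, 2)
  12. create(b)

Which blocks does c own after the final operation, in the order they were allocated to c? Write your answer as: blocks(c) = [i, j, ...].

blocks(c) = [0, 2]

[1] create(c) — c=0 (map F...........)
[2] unlink(c) —  (map ............)
[3] create(c) — c=0 (map F...........)
[4] create(a) — a=1 c=0 (map FF..........)
[5] create(d) — a=1 c=0 d=2 (map FFF.........)
[6] unlink(d) — a=1 c=0 (map FF..........)
[7] append(c, 3) — a=1 c=0,2,3,4 (map FFFFF.......)
[8] create(d) — a=1 c=0,2,3,4 d=5 (map FFFFFF......)
[9] unlink(a) — c=0,2,3,4 d=5 (map F.FFFF......)
[10] unlink(d) — c=0,2,3,4 (map F.FFF.......)
[11] truncate(c, 2) — c=0,2 (map F.F.........)
[12] create(b) — b=1 c=0,2 (map FFF.........)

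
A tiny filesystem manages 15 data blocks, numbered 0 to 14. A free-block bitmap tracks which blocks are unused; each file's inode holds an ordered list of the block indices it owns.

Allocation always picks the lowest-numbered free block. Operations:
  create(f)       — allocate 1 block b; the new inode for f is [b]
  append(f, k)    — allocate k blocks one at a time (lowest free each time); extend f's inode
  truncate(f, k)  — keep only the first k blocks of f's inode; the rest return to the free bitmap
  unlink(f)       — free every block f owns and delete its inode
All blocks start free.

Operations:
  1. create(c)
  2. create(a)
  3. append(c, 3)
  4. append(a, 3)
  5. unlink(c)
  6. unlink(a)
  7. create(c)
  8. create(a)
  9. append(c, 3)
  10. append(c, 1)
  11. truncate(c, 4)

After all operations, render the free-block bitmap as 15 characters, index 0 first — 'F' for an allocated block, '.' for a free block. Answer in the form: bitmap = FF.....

bitmap = FFFFF..........

  1. create(c)  ⇒  F..............  {c→[0]}
  2. create(a)  ⇒  FF.............  {a→[1]; c→[0]}
  3. append(c, 3)  ⇒  FFFFF..........  {a→[1]; c→[0, 2, 3, 4]}
  4. append(a, 3)  ⇒  FFFFFFFF.......  {a→[1, 5, 6, 7]; c→[0, 2, 3, 4]}
  5. unlink(c)  ⇒  .F...FFF.......  {a→[1, 5, 6, 7]}
  6. unlink(a)  ⇒  ...............  {}
  7. create(c)  ⇒  F..............  {c→[0]}
  8. create(a)  ⇒  FF.............  {a→[1]; c→[0]}
  9. append(c, 3)  ⇒  FFFFF..........  {a→[1]; c→[0, 2, 3, 4]}
  10. append(c, 1)  ⇒  FFFFFF.........  {a→[1]; c→[0, 2, 3, 4, 5]}
  11. truncate(c, 4)  ⇒  FFFFF..........  {a→[1]; c→[0, 2, 3, 4]}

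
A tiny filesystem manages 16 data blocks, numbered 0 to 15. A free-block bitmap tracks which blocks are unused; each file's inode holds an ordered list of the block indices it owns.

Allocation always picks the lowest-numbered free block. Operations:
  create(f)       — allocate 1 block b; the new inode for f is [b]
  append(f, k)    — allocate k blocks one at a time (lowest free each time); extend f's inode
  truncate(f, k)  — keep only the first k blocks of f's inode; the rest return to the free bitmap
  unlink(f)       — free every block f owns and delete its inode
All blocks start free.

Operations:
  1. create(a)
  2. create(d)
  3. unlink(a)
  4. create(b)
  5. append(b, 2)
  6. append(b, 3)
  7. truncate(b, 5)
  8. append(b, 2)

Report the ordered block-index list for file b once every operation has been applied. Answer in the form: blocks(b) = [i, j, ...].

  1. create(a)  ⇒  F...............  {a→[0]}
  2. create(d)  ⇒  FF..............  {a→[0]; d→[1]}
  3. unlink(a)  ⇒  .F..............  {d→[1]}
  4. create(b)  ⇒  FF..............  {b→[0]; d→[1]}
  5. append(b, 2)  ⇒  FFFF............  {b→[0, 2, 3]; d→[1]}
  6. append(b, 3)  ⇒  FFFFFFF.........  {b→[0, 2, 3, 4, 5, 6]; d→[1]}
  7. truncate(b, 5)  ⇒  FFFFFF..........  {b→[0, 2, 3, 4, 5]; d→[1]}
  8. append(b, 2)  ⇒  FFFFFFFF........  {b→[0, 2, 3, 4, 5, 6, 7]; d→[1]}

blocks(b) = [0, 2, 3, 4, 5, 6, 7]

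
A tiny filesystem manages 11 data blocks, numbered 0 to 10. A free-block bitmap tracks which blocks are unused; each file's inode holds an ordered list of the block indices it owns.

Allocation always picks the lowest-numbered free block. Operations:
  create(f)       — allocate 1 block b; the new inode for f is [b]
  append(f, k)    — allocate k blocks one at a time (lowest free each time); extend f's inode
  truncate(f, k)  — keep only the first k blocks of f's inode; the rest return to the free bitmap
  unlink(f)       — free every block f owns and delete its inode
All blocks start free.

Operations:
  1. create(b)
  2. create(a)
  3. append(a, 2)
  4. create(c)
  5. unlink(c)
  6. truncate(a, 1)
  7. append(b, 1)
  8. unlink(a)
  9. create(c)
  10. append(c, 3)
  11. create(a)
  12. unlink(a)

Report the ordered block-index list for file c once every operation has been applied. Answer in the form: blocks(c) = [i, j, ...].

blocks(c) = [1, 3, 4, 5]

  1. create(b)  ⇒  F..........  {b→[0]}
  2. create(a)  ⇒  FF.........  {a→[1]; b→[0]}
  3. append(a, 2)  ⇒  FFFF.......  {a→[1, 2, 3]; b→[0]}
  4. create(c)  ⇒  FFFFF......  {a→[1, 2, 3]; b→[0]; c→[4]}
  5. unlink(c)  ⇒  FFFF.......  {a→[1, 2, 3]; b→[0]}
  6. truncate(a, 1)  ⇒  FF.........  {a→[1]; b→[0]}
  7. append(b, 1)  ⇒  FFF........  {a→[1]; b→[0, 2]}
  8. unlink(a)  ⇒  F.F........  {b→[0, 2]}
  9. create(c)  ⇒  FFF........  {b→[0, 2]; c→[1]}
  10. append(c, 3)  ⇒  FFFFFF.....  {b→[0, 2]; c→[1, 3, 4, 5]}
  11. create(a)  ⇒  FFFFFFF....  {a→[6]; b→[0, 2]; c→[1, 3, 4, 5]}
  12. unlink(a)  ⇒  FFFFFF.....  {b→[0, 2]; c→[1, 3, 4, 5]}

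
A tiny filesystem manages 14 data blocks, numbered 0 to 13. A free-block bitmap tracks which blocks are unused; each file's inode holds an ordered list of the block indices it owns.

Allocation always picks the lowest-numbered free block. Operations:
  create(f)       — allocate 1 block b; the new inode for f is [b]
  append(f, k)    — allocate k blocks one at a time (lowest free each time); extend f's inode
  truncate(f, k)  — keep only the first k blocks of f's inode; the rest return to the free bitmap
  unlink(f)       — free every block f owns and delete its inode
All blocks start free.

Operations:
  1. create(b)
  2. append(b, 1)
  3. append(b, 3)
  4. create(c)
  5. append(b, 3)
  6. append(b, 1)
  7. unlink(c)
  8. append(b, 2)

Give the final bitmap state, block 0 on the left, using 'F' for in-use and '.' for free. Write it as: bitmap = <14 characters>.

  1. create(b)  ⇒  F.............  {b→[0]}
  2. append(b, 1)  ⇒  FF............  {b→[0, 1]}
  3. append(b, 3)  ⇒  FFFFF.........  {b→[0, 1, 2, 3, 4]}
  4. create(c)  ⇒  FFFFFF........  {b→[0, 1, 2, 3, 4]; c→[5]}
  5. append(b, 3)  ⇒  FFFFFFFFF.....  {b→[0, 1, 2, 3, 4, 6, 7, 8]; c→[5]}
  6. append(b, 1)  ⇒  FFFFFFFFFF....  {b→[0, 1, 2, 3, 4, 6, 7, 8, 9]; c→[5]}
  7. unlink(c)  ⇒  FFFFF.FFFF....  {b→[0, 1, 2, 3, 4, 6, 7, 8, 9]}
  8. append(b, 2)  ⇒  FFFFFFFFFFF...  {b→[0, 1, 2, 3, 4, 6, 7, 8, 9, 5, 10]}

bitmap = FFFFFFFFFFF...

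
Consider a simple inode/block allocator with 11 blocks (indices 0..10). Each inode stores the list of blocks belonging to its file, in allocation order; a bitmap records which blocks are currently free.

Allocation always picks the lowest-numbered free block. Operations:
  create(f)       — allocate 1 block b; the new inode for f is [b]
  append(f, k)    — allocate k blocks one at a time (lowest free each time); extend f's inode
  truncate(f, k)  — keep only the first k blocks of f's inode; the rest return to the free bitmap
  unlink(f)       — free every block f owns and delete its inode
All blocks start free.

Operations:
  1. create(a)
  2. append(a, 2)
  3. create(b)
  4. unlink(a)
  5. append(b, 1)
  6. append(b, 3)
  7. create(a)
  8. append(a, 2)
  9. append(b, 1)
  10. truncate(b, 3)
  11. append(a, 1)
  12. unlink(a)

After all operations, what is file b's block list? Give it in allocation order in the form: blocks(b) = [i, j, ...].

blocks(b) = [3, 0, 1]

[1] create(a) — a=0 (map F..........)
[2] append(a, 2) — a=0,1,2 (map FFF........)
[3] create(b) — a=0,1,2 b=3 (map FFFF.......)
[4] unlink(a) — b=3 (map ...F.......)
[5] append(b, 1) — b=3,0 (map F..F.......)
[6] append(b, 3) — b=3,0,1,2,4 (map FFFFF......)
[7] create(a) — a=5 b=3,0,1,2,4 (map FFFFFF.....)
[8] append(a, 2) — a=5,6,7 b=3,0,1,2,4 (map FFFFFFFF...)
[9] append(b, 1) — a=5,6,7 b=3,0,1,2,4,8 (map FFFFFFFFF..)
[10] truncate(b, 3) — a=5,6,7 b=3,0,1 (map FF.F.FFF...)
[11] append(a, 1) — a=5,6,7,2 b=3,0,1 (map FFFF.FFF...)
[12] unlink(a) — b=3,0,1 (map FF.F.......)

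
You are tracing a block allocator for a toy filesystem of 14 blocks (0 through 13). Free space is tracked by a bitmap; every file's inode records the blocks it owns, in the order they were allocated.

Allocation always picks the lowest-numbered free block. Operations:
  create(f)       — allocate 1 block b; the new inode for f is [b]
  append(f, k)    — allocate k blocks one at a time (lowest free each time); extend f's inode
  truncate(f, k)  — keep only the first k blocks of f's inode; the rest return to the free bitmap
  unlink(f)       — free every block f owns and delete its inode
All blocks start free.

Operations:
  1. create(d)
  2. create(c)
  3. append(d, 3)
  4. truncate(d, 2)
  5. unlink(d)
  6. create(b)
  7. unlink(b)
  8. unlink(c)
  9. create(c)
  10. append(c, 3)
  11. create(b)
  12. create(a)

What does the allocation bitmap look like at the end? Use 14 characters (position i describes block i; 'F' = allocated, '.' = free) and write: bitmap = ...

[1] create(d) — d=0 (map F.............)
[2] create(c) — c=1 d=0 (map FF............)
[3] append(d, 3) — c=1 d=0,2,3,4 (map FFFFF.........)
[4] truncate(d, 2) — c=1 d=0,2 (map FFF...........)
[5] unlink(d) — c=1 (map .F............)
[6] create(b) — b=0 c=1 (map FF............)
[7] unlink(b) — c=1 (map .F............)
[8] unlink(c) —  (map ..............)
[9] create(c) — c=0 (map F.............)
[10] append(c, 3) — c=0,1,2,3 (map FFFF..........)
[11] create(b) — b=4 c=0,1,2,3 (map FFFFF.........)
[12] create(a) — a=5 b=4 c=0,1,2,3 (map FFFFFF........)

bitmap = FFFFFF........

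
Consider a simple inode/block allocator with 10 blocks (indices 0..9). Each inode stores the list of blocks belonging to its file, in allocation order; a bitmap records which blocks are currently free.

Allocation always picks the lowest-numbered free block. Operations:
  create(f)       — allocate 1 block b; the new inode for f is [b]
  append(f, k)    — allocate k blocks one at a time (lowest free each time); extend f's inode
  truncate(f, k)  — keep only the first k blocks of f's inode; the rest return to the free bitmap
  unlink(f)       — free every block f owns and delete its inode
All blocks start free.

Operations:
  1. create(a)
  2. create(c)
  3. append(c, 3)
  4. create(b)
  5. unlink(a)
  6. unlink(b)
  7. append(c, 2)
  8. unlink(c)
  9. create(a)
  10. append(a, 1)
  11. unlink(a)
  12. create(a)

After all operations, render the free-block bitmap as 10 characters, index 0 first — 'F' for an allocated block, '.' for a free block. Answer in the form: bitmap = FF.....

bitmap = F.........

  1. create(a)  ⇒  F.........  {a→[0]}
  2. create(c)  ⇒  FF........  {a→[0]; c→[1]}
  3. append(c, 3)  ⇒  FFFFF.....  {a→[0]; c→[1, 2, 3, 4]}
  4. create(b)  ⇒  FFFFFF....  {a→[0]; b→[5]; c→[1, 2, 3, 4]}
  5. unlink(a)  ⇒  .FFFFF....  {b→[5]; c→[1, 2, 3, 4]}
  6. unlink(b)  ⇒  .FFFF.....  {c→[1, 2, 3, 4]}
  7. append(c, 2)  ⇒  FFFFFF....  {c→[1, 2, 3, 4, 0, 5]}
  8. unlink(c)  ⇒  ..........  {}
  9. create(a)  ⇒  F.........  {a→[0]}
  10. append(a, 1)  ⇒  FF........  {a→[0, 1]}
  11. unlink(a)  ⇒  ..........  {}
  12. create(a)  ⇒  F.........  {a→[0]}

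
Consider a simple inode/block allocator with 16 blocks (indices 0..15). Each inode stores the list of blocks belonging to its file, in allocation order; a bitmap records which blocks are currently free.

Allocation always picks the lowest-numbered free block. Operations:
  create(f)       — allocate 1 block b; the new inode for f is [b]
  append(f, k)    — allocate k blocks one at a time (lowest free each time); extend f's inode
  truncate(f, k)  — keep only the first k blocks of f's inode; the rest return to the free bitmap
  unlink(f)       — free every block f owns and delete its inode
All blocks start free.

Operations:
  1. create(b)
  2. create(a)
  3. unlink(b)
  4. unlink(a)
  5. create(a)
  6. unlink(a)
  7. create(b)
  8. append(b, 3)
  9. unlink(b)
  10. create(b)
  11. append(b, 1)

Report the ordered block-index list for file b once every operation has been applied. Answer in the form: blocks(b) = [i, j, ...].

  1. create(b)  ⇒  F...............  {b→[0]}
  2. create(a)  ⇒  FF..............  {a→[1]; b→[0]}
  3. unlink(b)  ⇒  .F..............  {a→[1]}
  4. unlink(a)  ⇒  ................  {}
  5. create(a)  ⇒  F...............  {a→[0]}
  6. unlink(a)  ⇒  ................  {}
  7. create(b)  ⇒  F...............  {b→[0]}
  8. append(b, 3)  ⇒  FFFF............  {b→[0, 1, 2, 3]}
  9. unlink(b)  ⇒  ................  {}
  10. create(b)  ⇒  F...............  {b→[0]}
  11. append(b, 1)  ⇒  FF..............  {b→[0, 1]}

blocks(b) = [0, 1]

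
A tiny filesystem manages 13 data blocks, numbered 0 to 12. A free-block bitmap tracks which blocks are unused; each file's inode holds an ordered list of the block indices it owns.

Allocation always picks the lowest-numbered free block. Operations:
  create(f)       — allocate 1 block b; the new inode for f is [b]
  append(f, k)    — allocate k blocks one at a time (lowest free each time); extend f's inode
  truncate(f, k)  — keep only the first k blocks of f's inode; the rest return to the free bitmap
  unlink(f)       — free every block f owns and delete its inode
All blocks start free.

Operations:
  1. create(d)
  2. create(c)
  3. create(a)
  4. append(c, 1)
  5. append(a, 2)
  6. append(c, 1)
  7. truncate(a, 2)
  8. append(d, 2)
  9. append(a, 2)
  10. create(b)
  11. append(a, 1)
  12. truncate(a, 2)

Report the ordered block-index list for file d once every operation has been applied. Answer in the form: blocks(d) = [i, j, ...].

blocks(d) = [0, 5, 7]

  1. create(d)  ⇒  F............  {d→[0]}
  2. create(c)  ⇒  FF...........  {c→[1]; d→[0]}
  3. create(a)  ⇒  FFF..........  {a→[2]; c→[1]; d→[0]}
  4. append(c, 1)  ⇒  FFFF.........  {a→[2]; c→[1, 3]; d→[0]}
  5. append(a, 2)  ⇒  FFFFFF.......  {a→[2, 4, 5]; c→[1, 3]; d→[0]}
  6. append(c, 1)  ⇒  FFFFFFF......  {a→[2, 4, 5]; c→[1, 3, 6]; d→[0]}
  7. truncate(a, 2)  ⇒  FFFFF.F......  {a→[2, 4]; c→[1, 3, 6]; d→[0]}
  8. append(d, 2)  ⇒  FFFFFFFF.....  {a→[2, 4]; c→[1, 3, 6]; d→[0, 5, 7]}
  9. append(a, 2)  ⇒  FFFFFFFFFF...  {a→[2, 4, 8, 9]; c→[1, 3, 6]; d→[0, 5, 7]}
  10. create(b)  ⇒  FFFFFFFFFFF..  {a→[2, 4, 8, 9]; b→[10]; c→[1, 3, 6]; d→[0, 5, 7]}
  11. append(a, 1)  ⇒  FFFFFFFFFFFF.  {a→[2, 4, 8, 9, 11]; b→[10]; c→[1, 3, 6]; d→[0, 5, 7]}
  12. truncate(a, 2)  ⇒  FFFFFFFF..F..  {a→[2, 4]; b→[10]; c→[1, 3, 6]; d→[0, 5, 7]}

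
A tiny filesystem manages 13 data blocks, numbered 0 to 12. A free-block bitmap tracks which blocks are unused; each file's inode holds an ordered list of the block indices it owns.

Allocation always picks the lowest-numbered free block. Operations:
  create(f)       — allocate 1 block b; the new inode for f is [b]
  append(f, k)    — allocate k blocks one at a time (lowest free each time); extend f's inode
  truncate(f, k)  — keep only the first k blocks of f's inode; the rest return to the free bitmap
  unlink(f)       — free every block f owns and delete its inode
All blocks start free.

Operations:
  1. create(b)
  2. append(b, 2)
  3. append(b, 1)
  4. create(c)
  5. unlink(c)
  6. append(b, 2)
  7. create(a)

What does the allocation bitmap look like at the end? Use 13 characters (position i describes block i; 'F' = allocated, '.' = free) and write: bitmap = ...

create(b): bitmap=F............ | b=[0]
append(b, 2): bitmap=FFF.......... | b=[0, 1, 2]
append(b, 1): bitmap=FFFF......... | b=[0, 1, 2, 3]
create(c): bitmap=FFFFF........ | b=[0, 1, 2, 3] c=[4]
unlink(c): bitmap=FFFF......... | b=[0, 1, 2, 3]
append(b, 2): bitmap=FFFFFF....... | b=[0, 1, 2, 3, 4, 5]
create(a): bitmap=FFFFFFF...... | a=[6] b=[0, 1, 2, 3, 4, 5]

bitmap = FFFFFFF......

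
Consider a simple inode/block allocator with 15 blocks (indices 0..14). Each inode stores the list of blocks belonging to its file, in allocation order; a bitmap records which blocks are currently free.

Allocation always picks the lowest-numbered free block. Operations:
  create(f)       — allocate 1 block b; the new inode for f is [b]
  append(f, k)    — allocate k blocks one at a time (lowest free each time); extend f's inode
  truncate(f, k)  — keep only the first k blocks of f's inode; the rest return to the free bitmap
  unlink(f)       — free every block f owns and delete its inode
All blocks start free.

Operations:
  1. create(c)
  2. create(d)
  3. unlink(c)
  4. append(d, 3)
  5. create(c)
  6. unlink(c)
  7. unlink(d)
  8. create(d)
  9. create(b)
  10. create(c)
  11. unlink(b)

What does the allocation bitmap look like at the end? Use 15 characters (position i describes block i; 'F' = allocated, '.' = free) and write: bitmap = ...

  1. create(c)  ⇒  F..............  {c→[0]}
  2. create(d)  ⇒  FF.............  {c→[0]; d→[1]}
  3. unlink(c)  ⇒  .F.............  {d→[1]}
  4. append(d, 3)  ⇒  FFFF...........  {d→[1, 0, 2, 3]}
  5. create(c)  ⇒  FFFFF..........  {c→[4]; d→[1, 0, 2, 3]}
  6. unlink(c)  ⇒  FFFF...........  {d→[1, 0, 2, 3]}
  7. unlink(d)  ⇒  ...............  {}
  8. create(d)  ⇒  F..............  {d→[0]}
  9. create(b)  ⇒  FF.............  {b→[1]; d→[0]}
  10. create(c)  ⇒  FFF............  {b→[1]; c→[2]; d→[0]}
  11. unlink(b)  ⇒  F.F............  {c→[2]; d→[0]}

bitmap = F.F............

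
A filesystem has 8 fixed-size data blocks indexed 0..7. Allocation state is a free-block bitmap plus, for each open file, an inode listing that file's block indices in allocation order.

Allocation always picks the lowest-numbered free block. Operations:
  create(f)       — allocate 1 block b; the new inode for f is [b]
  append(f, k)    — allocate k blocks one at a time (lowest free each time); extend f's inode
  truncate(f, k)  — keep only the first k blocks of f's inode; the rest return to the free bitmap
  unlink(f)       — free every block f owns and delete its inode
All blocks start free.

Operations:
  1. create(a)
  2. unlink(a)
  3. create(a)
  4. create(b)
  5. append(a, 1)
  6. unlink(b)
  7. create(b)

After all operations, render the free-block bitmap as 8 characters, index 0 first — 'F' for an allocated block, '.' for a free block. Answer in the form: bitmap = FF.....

bitmap = FFF.....

after create(a) → a:[0]  free=[F.......]
after unlink(a) →   free=[........]
after create(a) → a:[0]  free=[F.......]
after create(b) → a:[0], b:[1]  free=[FF......]
after append(a, 1) → a:[0, 2], b:[1]  free=[FFF.....]
after unlink(b) → a:[0, 2]  free=[F.F.....]
after create(b) → a:[0, 2], b:[1]  free=[FFF.....]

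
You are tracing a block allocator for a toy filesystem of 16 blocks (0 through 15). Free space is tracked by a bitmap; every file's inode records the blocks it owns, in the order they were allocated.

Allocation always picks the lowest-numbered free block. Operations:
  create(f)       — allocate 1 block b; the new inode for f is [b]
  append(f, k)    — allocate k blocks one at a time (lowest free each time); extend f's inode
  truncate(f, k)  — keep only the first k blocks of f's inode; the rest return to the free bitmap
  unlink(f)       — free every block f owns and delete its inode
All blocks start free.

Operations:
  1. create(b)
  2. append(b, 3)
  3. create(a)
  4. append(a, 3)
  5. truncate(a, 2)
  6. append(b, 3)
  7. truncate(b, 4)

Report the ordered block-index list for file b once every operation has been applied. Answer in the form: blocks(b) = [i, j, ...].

[1] create(b) — b=0 (map F...............)
[2] append(b, 3) — b=0,1,2,3 (map FFFF............)
[3] create(a) — a=4 b=0,1,2,3 (map FFFFF...........)
[4] append(a, 3) — a=4,5,6,7 b=0,1,2,3 (map FFFFFFFF........)
[5] truncate(a, 2) — a=4,5 b=0,1,2,3 (map FFFFFF..........)
[6] append(b, 3) — a=4,5 b=0,1,2,3,6,7,8 (map FFFFFFFFF.......)
[7] truncate(b, 4) — a=4,5 b=0,1,2,3 (map FFFFFF..........)

blocks(b) = [0, 1, 2, 3]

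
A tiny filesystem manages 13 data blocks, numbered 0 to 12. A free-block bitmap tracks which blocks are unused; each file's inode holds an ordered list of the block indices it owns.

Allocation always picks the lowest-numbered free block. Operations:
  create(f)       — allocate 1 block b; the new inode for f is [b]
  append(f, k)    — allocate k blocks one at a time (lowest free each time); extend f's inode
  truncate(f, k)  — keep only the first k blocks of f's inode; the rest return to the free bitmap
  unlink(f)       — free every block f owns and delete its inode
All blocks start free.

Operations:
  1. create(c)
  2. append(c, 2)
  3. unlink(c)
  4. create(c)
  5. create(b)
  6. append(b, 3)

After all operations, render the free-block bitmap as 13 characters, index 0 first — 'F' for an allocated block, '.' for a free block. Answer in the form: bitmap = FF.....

[1] create(c) — c=0 (map F............)
[2] append(c, 2) — c=0,1,2 (map FFF..........)
[3] unlink(c) —  (map .............)
[4] create(c) — c=0 (map F............)
[5] create(b) — b=1 c=0 (map FF...........)
[6] append(b, 3) — b=1,2,3,4 c=0 (map FFFFF........)

bitmap = FFFFF........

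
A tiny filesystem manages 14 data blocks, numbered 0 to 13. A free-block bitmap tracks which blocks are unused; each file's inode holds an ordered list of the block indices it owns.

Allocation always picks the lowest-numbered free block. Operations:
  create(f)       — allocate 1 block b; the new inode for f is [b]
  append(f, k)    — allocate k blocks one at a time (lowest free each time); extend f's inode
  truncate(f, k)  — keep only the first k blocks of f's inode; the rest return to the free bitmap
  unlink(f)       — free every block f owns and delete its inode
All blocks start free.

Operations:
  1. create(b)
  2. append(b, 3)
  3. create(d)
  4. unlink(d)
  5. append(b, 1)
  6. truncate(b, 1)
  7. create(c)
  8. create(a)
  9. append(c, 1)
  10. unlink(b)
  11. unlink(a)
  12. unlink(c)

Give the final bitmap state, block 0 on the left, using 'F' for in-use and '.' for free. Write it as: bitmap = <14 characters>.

bitmap = ..............

create(b): bitmap=F............. | b=[0]
append(b, 3): bitmap=FFFF.......... | b=[0, 1, 2, 3]
create(d): bitmap=FFFFF......... | b=[0, 1, 2, 3] d=[4]
unlink(d): bitmap=FFFF.......... | b=[0, 1, 2, 3]
append(b, 1): bitmap=FFFFF......... | b=[0, 1, 2, 3, 4]
truncate(b, 1): bitmap=F............. | b=[0]
create(c): bitmap=FF............ | b=[0] c=[1]
create(a): bitmap=FFF........... | a=[2] b=[0] c=[1]
append(c, 1): bitmap=FFFF.......... | a=[2] b=[0] c=[1, 3]
unlink(b): bitmap=.FFF.......... | a=[2] c=[1, 3]
unlink(a): bitmap=.F.F.......... | c=[1, 3]
unlink(c): bitmap=.............. | 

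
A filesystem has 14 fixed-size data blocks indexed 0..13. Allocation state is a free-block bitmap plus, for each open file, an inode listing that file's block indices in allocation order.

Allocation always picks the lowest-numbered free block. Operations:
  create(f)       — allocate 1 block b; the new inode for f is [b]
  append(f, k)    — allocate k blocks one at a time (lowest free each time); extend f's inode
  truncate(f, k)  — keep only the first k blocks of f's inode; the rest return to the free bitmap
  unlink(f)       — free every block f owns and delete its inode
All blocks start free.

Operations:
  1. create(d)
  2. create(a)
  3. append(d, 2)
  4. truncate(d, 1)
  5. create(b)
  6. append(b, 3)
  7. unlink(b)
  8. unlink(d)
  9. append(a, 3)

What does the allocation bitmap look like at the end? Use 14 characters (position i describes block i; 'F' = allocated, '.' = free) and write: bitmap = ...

[1] create(d) — d=0 (map F.............)
[2] create(a) — a=1 d=0 (map FF............)
[3] append(d, 2) — a=1 d=0,2,3 (map FFFF..........)
[4] truncate(d, 1) — a=1 d=0 (map FF............)
[5] create(b) — a=1 b=2 d=0 (map FFF...........)
[6] append(b, 3) — a=1 b=2,3,4,5 d=0 (map FFFFFF........)
[7] unlink(b) — a=1 d=0 (map FF............)
[8] unlink(d) — a=1 (map .F............)
[9] append(a, 3) — a=1,0,2,3 (map FFFF..........)

bitmap = FFFF..........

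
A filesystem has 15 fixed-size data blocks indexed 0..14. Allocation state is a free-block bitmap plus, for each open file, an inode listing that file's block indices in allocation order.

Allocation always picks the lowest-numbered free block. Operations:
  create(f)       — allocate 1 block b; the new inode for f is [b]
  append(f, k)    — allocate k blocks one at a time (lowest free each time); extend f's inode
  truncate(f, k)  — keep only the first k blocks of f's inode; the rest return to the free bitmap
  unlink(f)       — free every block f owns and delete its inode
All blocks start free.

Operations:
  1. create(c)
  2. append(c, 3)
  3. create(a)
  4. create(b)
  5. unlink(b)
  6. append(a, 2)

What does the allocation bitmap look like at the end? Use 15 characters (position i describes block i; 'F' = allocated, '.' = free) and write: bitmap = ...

bitmap = FFFFFFF........

[1] create(c) — c=0 (map F..............)
[2] append(c, 3) — c=0,1,2,3 (map FFFF...........)
[3] create(a) — a=4 c=0,1,2,3 (map FFFFF..........)
[4] create(b) — a=4 b=5 c=0,1,2,3 (map FFFFFF.........)
[5] unlink(b) — a=4 c=0,1,2,3 (map FFFFF..........)
[6] append(a, 2) — a=4,5,6 c=0,1,2,3 (map FFFFFFF........)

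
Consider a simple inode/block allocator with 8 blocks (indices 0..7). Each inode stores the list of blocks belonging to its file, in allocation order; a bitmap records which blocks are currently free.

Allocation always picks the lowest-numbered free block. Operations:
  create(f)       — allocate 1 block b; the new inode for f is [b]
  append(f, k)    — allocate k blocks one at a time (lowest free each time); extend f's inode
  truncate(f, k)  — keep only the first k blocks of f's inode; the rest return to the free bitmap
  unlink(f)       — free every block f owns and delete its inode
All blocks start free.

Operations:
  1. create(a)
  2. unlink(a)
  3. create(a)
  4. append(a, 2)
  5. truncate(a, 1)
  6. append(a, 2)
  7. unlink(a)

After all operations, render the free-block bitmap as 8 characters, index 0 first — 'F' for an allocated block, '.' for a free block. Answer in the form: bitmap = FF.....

bitmap = ........

[1] create(a) — a=0 (map F.......)
[2] unlink(a) —  (map ........)
[3] create(a) — a=0 (map F.......)
[4] append(a, 2) — a=0,1,2 (map FFF.....)
[5] truncate(a, 1) — a=0 (map F.......)
[6] append(a, 2) — a=0,1,2 (map FFF.....)
[7] unlink(a) —  (map ........)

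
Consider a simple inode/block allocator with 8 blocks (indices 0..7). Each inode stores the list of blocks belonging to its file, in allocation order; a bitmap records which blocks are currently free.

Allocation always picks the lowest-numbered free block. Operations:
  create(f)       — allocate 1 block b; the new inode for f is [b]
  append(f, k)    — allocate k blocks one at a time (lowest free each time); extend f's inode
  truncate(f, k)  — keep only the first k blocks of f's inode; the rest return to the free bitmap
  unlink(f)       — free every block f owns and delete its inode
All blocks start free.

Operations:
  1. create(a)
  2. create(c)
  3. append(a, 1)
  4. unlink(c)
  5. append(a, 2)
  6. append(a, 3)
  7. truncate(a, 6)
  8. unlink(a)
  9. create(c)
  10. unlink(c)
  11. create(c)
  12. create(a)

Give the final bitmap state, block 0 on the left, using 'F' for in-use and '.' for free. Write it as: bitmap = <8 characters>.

bitmap = FF......

create(a): bitmap=F....... | a=[0]
create(c): bitmap=FF...... | a=[0] c=[1]
append(a, 1): bitmap=FFF..... | a=[0, 2] c=[1]
unlink(c): bitmap=F.F..... | a=[0, 2]
append(a, 2): bitmap=FFFF.... | a=[0, 2, 1, 3]
append(a, 3): bitmap=FFFFFFF. | a=[0, 2, 1, 3, 4, 5, 6]
truncate(a, 6): bitmap=FFFFFF.. | a=[0, 2, 1, 3, 4, 5]
unlink(a): bitmap=........ | 
create(c): bitmap=F....... | c=[0]
unlink(c): bitmap=........ | 
create(c): bitmap=F....... | c=[0]
create(a): bitmap=FF...... | a=[1] c=[0]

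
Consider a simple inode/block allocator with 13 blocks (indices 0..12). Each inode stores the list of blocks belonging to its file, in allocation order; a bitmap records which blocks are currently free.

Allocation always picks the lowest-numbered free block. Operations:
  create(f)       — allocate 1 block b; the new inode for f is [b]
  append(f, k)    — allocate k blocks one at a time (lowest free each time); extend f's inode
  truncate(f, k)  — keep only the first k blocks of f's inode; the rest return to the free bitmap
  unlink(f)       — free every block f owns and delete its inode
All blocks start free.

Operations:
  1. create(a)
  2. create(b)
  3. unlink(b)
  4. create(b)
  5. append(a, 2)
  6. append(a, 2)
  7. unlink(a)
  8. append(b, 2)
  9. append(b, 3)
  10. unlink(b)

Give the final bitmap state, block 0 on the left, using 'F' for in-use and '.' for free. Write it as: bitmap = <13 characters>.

[1] create(a) — a=0 (map F............)
[2] create(b) — a=0 b=1 (map FF...........)
[3] unlink(b) — a=0 (map F............)
[4] create(b) — a=0 b=1 (map FF...........)
[5] append(a, 2) — a=0,2,3 b=1 (map FFFF.........)
[6] append(a, 2) — a=0,2,3,4,5 b=1 (map FFFFFF.......)
[7] unlink(a) — b=1 (map .F...........)
[8] append(b, 2) — b=1,0,2 (map FFF..........)
[9] append(b, 3) — b=1,0,2,3,4,5 (map FFFFFF.......)
[10] unlink(b) —  (map .............)

bitmap = .............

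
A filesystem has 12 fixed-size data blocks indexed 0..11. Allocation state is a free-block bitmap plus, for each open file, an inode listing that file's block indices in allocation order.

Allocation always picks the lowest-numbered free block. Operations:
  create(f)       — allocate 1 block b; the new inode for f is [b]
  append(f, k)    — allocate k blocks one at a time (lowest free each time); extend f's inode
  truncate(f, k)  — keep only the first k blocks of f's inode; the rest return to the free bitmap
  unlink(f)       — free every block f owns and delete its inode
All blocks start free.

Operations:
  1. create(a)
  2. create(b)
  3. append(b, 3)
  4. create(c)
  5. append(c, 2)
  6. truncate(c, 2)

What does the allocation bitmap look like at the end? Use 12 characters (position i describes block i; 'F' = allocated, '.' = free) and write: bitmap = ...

[1] create(a) — a=0 (map F...........)
[2] create(b) — a=0 b=1 (map FF..........)
[3] append(b, 3) — a=0 b=1,2,3,4 (map FFFFF.......)
[4] create(c) — a=0 b=1,2,3,4 c=5 (map FFFFFF......)
[5] append(c, 2) — a=0 b=1,2,3,4 c=5,6,7 (map FFFFFFFF....)
[6] truncate(c, 2) — a=0 b=1,2,3,4 c=5,6 (map FFFFFFF.....)

bitmap = FFFFFFF.....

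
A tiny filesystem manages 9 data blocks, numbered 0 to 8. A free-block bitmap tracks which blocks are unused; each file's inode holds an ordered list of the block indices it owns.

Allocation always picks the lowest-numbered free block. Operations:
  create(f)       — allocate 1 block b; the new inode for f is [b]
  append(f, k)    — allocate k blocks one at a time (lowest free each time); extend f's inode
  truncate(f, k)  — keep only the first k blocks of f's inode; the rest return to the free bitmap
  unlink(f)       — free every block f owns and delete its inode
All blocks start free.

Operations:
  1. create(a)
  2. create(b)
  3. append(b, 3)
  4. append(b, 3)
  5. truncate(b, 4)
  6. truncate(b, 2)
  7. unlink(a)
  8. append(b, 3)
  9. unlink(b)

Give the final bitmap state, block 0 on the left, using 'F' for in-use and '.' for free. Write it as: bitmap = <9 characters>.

create(a): bitmap=F........ | a=[0]
create(b): bitmap=FF....... | a=[0] b=[1]
append(b, 3): bitmap=FFFFF.... | a=[0] b=[1, 2, 3, 4]
append(b, 3): bitmap=FFFFFFFF. | a=[0] b=[1, 2, 3, 4, 5, 6, 7]
truncate(b, 4): bitmap=FFFFF.... | a=[0] b=[1, 2, 3, 4]
truncate(b, 2): bitmap=FFF...... | a=[0] b=[1, 2]
unlink(a): bitmap=.FF...... | b=[1, 2]
append(b, 3): bitmap=FFFFF.... | b=[1, 2, 0, 3, 4]
unlink(b): bitmap=......... | 

bitmap = .........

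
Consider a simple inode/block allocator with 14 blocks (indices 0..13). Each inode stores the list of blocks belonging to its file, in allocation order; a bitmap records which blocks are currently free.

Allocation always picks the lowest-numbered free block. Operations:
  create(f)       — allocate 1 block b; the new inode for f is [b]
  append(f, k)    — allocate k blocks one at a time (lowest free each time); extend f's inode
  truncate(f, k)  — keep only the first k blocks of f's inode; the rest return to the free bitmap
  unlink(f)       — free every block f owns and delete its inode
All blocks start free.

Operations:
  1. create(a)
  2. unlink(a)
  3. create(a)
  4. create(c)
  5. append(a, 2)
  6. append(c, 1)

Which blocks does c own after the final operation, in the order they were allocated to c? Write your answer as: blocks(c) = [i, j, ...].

after create(a) → a:[0]  free=[F.............]
after unlink(a) →   free=[..............]
after create(a) → a:[0]  free=[F.............]
after create(c) → a:[0], c:[1]  free=[FF............]
after append(a, 2) → a:[0, 2, 3], c:[1]  free=[FFFF..........]
after append(c, 1) → a:[0, 2, 3], c:[1, 4]  free=[FFFFF.........]

blocks(c) = [1, 4]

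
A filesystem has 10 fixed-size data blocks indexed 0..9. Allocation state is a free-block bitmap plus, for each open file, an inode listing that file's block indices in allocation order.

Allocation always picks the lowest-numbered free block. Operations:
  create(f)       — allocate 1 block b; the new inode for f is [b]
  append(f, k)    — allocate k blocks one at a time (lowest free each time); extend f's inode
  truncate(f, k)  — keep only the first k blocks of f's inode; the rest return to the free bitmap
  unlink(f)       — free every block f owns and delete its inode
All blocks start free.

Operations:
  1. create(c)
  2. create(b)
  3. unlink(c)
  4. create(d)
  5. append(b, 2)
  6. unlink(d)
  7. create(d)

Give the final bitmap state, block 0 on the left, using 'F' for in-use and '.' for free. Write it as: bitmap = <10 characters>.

  1. create(c)  ⇒  F.........  {c→[0]}
  2. create(b)  ⇒  FF........  {b→[1]; c→[0]}
  3. unlink(c)  ⇒  .F........  {b→[1]}
  4. create(d)  ⇒  FF........  {b→[1]; d→[0]}
  5. append(b, 2)  ⇒  FFFF......  {b→[1, 2, 3]; d→[0]}
  6. unlink(d)  ⇒  .FFF......  {b→[1, 2, 3]}
  7. create(d)  ⇒  FFFF......  {b→[1, 2, 3]; d→[0]}

bitmap = FFFF......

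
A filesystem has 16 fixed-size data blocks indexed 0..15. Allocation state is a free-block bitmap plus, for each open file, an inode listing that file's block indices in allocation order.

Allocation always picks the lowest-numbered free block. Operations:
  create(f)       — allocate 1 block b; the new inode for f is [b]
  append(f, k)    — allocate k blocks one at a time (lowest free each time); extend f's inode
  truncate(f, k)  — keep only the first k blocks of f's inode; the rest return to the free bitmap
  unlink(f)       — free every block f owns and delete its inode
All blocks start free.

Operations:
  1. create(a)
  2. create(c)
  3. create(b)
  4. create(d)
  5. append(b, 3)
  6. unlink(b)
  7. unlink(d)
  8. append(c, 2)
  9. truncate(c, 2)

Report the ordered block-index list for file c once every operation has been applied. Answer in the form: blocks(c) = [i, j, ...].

blocks(c) = [1, 2]

[1] create(a) — a=0 (map F...............)
[2] create(c) — a=0 c=1 (map FF..............)
[3] create(b) — a=0 b=2 c=1 (map FFF.............)
[4] create(d) — a=0 b=2 c=1 d=3 (map FFFF............)
[5] append(b, 3) — a=0 b=2,4,5,6 c=1 d=3 (map FFFFFFF.........)
[6] unlink(b) — a=0 c=1 d=3 (map FF.F............)
[7] unlink(d) — a=0 c=1 (map FF..............)
[8] append(c, 2) — a=0 c=1,2,3 (map FFFF............)
[9] truncate(c, 2) — a=0 c=1,2 (map FFF.............)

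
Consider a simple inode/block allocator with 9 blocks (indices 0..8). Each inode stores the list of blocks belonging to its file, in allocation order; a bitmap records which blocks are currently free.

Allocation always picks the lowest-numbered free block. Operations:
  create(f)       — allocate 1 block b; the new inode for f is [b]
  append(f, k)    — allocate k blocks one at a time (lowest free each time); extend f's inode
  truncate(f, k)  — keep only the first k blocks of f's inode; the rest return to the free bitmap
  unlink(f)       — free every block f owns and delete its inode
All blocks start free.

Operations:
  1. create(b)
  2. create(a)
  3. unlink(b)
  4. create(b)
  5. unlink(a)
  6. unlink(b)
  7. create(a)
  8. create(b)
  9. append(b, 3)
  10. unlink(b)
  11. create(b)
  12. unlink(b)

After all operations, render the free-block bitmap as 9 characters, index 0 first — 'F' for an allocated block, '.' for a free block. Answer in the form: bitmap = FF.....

bitmap = F........

create(b): bitmap=F........ | b=[0]
create(a): bitmap=FF....... | a=[1] b=[0]
unlink(b): bitmap=.F....... | a=[1]
create(b): bitmap=FF....... | a=[1] b=[0]
unlink(a): bitmap=F........ | b=[0]
unlink(b): bitmap=......... | 
create(a): bitmap=F........ | a=[0]
create(b): bitmap=FF....... | a=[0] b=[1]
append(b, 3): bitmap=FFFFF.... | a=[0] b=[1, 2, 3, 4]
unlink(b): bitmap=F........ | a=[0]
create(b): bitmap=FF....... | a=[0] b=[1]
unlink(b): bitmap=F........ | a=[0]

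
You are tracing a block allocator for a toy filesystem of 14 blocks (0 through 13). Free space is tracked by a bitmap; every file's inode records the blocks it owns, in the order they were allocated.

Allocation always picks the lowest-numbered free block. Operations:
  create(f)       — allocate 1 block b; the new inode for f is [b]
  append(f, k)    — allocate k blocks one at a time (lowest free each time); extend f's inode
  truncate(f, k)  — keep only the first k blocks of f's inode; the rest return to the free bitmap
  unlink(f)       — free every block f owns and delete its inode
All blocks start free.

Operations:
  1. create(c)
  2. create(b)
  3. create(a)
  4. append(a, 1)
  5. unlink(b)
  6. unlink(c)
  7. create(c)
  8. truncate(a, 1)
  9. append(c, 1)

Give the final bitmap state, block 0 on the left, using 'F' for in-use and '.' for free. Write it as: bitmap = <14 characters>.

[1] create(c) — c=0 (map F.............)
[2] create(b) — b=1 c=0 (map FF............)
[3] create(a) — a=2 b=1 c=0 (map FFF...........)
[4] append(a, 1) — a=2,3 b=1 c=0 (map FFFF..........)
[5] unlink(b) — a=2,3 c=0 (map F.FF..........)
[6] unlink(c) — a=2,3 (map ..FF..........)
[7] create(c) — a=2,3 c=0 (map F.FF..........)
[8] truncate(a, 1) — a=2 c=0 (map F.F...........)
[9] append(c, 1) — a=2 c=0,1 (map FFF...........)

bitmap = FFF...........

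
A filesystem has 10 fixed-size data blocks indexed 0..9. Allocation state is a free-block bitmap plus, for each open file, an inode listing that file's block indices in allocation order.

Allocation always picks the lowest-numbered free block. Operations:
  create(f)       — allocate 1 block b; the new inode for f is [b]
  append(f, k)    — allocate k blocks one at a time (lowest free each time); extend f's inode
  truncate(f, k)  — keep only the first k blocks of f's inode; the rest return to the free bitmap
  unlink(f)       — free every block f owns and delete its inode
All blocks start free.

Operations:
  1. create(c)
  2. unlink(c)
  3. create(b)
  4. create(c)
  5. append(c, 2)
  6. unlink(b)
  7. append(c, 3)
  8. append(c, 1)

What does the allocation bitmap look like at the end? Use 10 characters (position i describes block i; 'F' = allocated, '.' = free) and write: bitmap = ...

  1. create(c)  ⇒  F.........  {c→[0]}
  2. unlink(c)  ⇒  ..........  {}
  3. create(b)  ⇒  F.........  {b→[0]}
  4. create(c)  ⇒  FF........  {b→[0]; c→[1]}
  5. append(c, 2)  ⇒  FFFF......  {b→[0]; c→[1, 2, 3]}
  6. unlink(b)  ⇒  .FFF......  {c→[1, 2, 3]}
  7. append(c, 3)  ⇒  FFFFFF....  {c→[1, 2, 3, 0, 4, 5]}
  8. append(c, 1)  ⇒  FFFFFFF...  {c→[1, 2, 3, 0, 4, 5, 6]}

bitmap = FFFFFFF...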